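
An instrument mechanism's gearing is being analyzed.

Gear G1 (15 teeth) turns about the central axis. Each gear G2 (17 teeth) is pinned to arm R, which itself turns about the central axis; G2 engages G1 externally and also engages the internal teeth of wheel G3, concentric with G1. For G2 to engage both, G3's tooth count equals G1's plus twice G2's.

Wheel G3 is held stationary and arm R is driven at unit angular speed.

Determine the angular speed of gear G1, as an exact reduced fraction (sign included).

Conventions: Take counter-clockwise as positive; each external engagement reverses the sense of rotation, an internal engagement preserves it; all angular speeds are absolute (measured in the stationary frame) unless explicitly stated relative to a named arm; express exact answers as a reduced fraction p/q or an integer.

planetary set (15T centre, 17T on arm, 49T internal) — Willis relation
ring teeth: 15 + 2·17 = 49
15(ω_sun−ω_arm) = −49(ω_ring−ω_arm),  ω_ring = 0, ω_arm = 1
ω_sun = 1 − (49/15)(0−1) = 64/15
exact speed ratio = 64/15

64/15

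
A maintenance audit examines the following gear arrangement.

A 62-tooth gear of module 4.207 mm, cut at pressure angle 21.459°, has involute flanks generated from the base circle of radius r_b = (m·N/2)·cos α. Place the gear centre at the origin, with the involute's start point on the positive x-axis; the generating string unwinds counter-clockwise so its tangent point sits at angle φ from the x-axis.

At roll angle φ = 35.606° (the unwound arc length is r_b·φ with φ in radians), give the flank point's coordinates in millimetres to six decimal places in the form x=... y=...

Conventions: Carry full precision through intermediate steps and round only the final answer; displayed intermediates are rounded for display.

x=142.598909 y=9.340050

class = single-mesh tooth geometry [base-circle involute, m = 4.207, 62T]
pitch radius r_p = m·N/2 = 4.207·62/2 = 130.417000
base radius r_b = r_p·cos α = 130.417000·cos 21.459° = 121.376440
roll angle φ = 35.606° = 0.62144193 rad
x = r_b·(cos φ + φ·sin φ) = 142.598909
y = r_b·(sin φ − φ·cos φ) = 9.340050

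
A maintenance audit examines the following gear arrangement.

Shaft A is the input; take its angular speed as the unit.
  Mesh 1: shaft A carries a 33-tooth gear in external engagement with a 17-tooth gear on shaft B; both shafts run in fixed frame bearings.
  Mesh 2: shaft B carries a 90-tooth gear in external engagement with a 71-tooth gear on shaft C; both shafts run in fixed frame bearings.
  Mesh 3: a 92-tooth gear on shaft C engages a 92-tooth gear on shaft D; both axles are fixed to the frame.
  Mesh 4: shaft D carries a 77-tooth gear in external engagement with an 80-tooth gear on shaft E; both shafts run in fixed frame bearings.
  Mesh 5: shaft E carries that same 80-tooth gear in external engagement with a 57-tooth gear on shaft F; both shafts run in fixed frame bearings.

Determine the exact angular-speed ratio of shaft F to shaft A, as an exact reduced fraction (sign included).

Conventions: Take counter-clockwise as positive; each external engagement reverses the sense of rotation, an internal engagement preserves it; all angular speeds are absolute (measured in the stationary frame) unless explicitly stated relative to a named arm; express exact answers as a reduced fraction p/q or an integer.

-76230/22933

class = fixed-axis compound train [5 meshes; 5 ratios multiply, 5 sense flips]
mesh 1 [33T→17T]: running ratio 33/17, sense −
mesh 2 [90T→71T]: running ratio 2970/1207, sense +
mesh 3 [92T→92T]: running ratio 2970/1207, sense −
mesh 4 [77T→80T]: running ratio 22869/9656, sense +
mesh 5 [80T→57T]: running ratio 76230/22933, sense −
ω_out/ω_in = -76230/22933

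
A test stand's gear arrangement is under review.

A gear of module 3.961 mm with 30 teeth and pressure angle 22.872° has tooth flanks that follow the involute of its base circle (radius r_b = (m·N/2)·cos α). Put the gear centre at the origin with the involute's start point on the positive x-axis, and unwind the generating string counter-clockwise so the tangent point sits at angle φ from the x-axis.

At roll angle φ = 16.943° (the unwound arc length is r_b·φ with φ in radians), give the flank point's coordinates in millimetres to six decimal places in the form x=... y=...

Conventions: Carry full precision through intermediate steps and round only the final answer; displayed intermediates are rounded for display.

x=57.084977 y=0.467748

class = single-mesh tooth geometry [base-circle involute, m = 3.961, 30T]
pitch radius r_p = m·N/2 = 3.961·30/2 = 59.415000
base radius r_b = r_p·cos α = 59.415000·cos 22.872° = 54.743523
roll angle φ = 16.943° = 0.29571114 rad
x = r_b·(cos φ + φ·sin φ) = 57.084977
y = r_b·(sin φ − φ·cos φ) = 0.467748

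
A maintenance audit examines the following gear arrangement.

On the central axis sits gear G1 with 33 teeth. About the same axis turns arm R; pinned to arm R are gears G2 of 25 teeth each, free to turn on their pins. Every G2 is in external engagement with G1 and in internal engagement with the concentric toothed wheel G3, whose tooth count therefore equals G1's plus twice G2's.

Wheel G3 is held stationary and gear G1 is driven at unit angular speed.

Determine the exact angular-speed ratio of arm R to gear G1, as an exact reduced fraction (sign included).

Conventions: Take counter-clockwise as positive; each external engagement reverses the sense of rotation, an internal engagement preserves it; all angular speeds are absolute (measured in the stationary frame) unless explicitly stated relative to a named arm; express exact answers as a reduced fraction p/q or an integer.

33/116

planetary set (33T centre, 25T on arm, 83T internal) — Willis relation
ring teeth: 33 + 2·25 = 83
33(ω_sun−ω_arm) = −83(ω_ring−ω_arm),  ω_ring = 0, ω_sun = 1
33(1−ω_arm) = −83(0−ω_arm)  ⇒  116·ω_arm = 33  ⇒  ω_arm = 33/116
ω_out/ω_in = 33/116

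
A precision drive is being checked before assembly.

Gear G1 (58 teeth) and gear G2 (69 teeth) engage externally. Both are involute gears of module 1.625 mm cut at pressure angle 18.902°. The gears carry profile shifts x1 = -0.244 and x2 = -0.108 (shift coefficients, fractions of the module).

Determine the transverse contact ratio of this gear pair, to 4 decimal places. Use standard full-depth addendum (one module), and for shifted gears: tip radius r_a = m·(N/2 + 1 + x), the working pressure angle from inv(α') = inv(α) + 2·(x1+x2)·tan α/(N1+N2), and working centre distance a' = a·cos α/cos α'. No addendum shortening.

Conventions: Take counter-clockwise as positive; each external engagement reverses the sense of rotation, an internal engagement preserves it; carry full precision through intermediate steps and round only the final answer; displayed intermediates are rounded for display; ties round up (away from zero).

class = single-mesh tooth geometry [involute pair 58T × 69T, m = 1.625]
base radii: r_b1 = 44.583740, r_b2 = 53.039277
tip radii: r_a1 = 48.353500, r_a2 = 57.512000
inv(α') = inv(18.902°) + 2·(-0.244-0.108)·tan α/(58+69) = 0.01061527  ⇒  α' = 17.92085°
a' = a·cos α / cos α' = 103.1875·cos 18.902°/cos 17.92085° = 102.600959
action lengths: √(r_a1²−r_b1²) = 18.717669, √(r_a2²−r_b2²) = 22.236576
base pitch p_b = π·m·cos α = 4.829791
CR = (18.717669 + 22.236576 − 102.600959·sin 17.92085°)/4.829791 = 1.942865
contact ratio ≈ 1.9429

1.9429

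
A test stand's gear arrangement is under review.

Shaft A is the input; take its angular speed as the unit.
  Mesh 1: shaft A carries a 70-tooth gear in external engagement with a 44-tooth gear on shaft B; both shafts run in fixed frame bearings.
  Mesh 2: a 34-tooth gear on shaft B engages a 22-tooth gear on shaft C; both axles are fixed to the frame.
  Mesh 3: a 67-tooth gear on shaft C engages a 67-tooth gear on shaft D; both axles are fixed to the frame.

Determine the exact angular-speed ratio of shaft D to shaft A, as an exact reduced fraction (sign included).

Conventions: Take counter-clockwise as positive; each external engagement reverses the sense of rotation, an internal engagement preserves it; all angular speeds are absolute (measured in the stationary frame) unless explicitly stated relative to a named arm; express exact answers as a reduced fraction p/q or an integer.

-595/242

class = fixed-axis compound train [3 meshes; 3 ratios multiply, 3 sense flips]
mesh 1 [70T→44T]: running ratio 35/22, sense −
mesh 2 [34T→22T]: running ratio 595/242, sense +
mesh 3 [67T→67T]: running ratio 595/242, sense −
ω_out/ω_in = -595/242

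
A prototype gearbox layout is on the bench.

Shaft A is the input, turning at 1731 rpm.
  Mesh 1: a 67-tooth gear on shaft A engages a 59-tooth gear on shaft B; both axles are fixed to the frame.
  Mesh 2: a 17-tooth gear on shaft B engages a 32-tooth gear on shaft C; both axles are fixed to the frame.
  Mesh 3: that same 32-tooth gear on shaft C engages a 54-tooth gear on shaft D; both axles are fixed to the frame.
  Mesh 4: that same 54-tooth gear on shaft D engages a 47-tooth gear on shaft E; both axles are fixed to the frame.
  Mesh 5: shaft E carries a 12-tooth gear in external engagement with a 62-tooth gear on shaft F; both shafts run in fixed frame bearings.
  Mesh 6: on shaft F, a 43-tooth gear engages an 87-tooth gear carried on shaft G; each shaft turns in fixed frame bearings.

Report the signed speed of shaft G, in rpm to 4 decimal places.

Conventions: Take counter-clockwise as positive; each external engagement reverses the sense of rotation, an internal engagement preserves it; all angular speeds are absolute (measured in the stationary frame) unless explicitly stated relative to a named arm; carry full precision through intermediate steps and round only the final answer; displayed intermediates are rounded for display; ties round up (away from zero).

+68.0158 rpm

recognized (7 fixed axles, 6 meshes): fixed-axis compound train
mesh 1 [67T→59T]: ω = 1731.0000×67/59 = 1965.7119 rpm, sense flips to −
mesh 2 [17T→32T]: ω = 1965.7119×17/32 = 1044.2844 rpm, sense flips to +
mesh 3 [32T→54T]: ω = 1044.2844×32/54 = 618.8352 rpm, sense flips to −
mesh 4 [54T→47T]: ω = 618.8352×54/47 = 711.0022 rpm, sense flips to +
mesh 5 [12T→62T]: ω = 711.0022×12/62 = 137.6133 rpm, sense flips to −
mesh 6 [43T→87T]: ω = 137.6133×43/87 = 68.0158 rpm, sense flips to +
signed output speed = +68.0158 rpm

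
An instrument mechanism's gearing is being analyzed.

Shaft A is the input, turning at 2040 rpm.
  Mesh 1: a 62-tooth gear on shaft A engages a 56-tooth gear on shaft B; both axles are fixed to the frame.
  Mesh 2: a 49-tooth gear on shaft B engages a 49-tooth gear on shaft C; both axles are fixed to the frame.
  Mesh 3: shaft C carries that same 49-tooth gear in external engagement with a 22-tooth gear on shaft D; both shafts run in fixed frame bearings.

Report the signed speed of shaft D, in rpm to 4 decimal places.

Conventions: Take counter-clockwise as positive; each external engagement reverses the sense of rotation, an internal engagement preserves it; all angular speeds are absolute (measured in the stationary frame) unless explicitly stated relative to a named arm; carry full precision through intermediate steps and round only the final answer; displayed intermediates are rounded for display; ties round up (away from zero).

-5030.4545 rpm

3-mesh fixed-axis compound train (all bearings frame-fixed)
mesh 1 [62T→56T]: ω = 2040.0000×62/56 = 2258.5714 rpm, sense flips to −
mesh 2 [49T→49T]: ω = 2258.5714×49/49 = 2258.5714 rpm, sense flips to +
mesh 3 [49T→22T]: ω = 2258.5714×49/22 = 5030.4545 rpm, sense flips to −
signed output speed = -5030.4545 rpm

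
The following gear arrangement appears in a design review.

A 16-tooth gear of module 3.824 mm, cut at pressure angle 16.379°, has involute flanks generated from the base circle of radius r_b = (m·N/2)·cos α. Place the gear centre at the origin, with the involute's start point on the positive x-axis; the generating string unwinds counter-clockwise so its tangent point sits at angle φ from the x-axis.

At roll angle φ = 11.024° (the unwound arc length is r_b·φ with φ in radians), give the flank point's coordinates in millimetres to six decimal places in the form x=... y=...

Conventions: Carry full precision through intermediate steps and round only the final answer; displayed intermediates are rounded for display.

single-mesh involute tooth geometry (16T wheel at module 3.824)
pitch radius r_p = m·N/2 = 3.824·16/2 = 30.592000
base radius r_b = r_p·cos α = 30.592000·cos 16.379° = 29.350497
roll angle φ = 11.024° = 0.19240510 rad
x = r_b·(cos φ + φ·sin φ) = 29.888753
y = r_b·(sin φ − φ·cos φ) = 0.069428

x=29.888753 y=0.069428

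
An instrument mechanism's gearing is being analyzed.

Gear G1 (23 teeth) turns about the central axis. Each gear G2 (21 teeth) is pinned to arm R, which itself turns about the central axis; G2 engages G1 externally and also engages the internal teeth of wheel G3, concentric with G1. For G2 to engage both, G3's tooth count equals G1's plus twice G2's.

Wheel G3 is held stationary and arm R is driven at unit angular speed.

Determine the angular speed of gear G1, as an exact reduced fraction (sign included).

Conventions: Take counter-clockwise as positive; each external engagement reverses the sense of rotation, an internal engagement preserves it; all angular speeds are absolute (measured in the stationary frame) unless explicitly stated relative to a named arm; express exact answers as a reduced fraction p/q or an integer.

topology: planetary set — G1 23T / G2 21T / G3 65T, arm = carrier (Willis)
ring teeth: 23 + 2·21 = 65
23(ω_sun−ω_arm) = −65(ω_ring−ω_arm),  ω_ring = 0, ω_arm = 1
ω_sun = 1 − (65/23)(0−1) = 88/23
exact speed ratio = 88/23

88/23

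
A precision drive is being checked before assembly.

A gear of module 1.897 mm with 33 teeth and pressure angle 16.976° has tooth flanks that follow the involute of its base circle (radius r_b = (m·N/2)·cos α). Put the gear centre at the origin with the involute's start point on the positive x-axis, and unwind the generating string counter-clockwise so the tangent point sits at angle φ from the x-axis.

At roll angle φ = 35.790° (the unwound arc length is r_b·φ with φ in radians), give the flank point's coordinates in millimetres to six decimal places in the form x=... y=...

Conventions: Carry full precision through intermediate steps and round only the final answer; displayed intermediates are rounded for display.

class = single-mesh tooth geometry [base-circle involute, m = 1.897, 33T]
pitch radius r_p = m·N/2 = 1.897·33/2 = 31.300500
base radius r_b = r_p·cos α = 31.300500·cos 16.976° = 29.936648
roll angle φ = 35.790° = 0.62465334 rad
x = r_b·(cos φ + φ·sin φ) = 35.219665
y = r_b·(sin φ − φ·cos φ) = 2.338610

x=35.219665 y=2.338610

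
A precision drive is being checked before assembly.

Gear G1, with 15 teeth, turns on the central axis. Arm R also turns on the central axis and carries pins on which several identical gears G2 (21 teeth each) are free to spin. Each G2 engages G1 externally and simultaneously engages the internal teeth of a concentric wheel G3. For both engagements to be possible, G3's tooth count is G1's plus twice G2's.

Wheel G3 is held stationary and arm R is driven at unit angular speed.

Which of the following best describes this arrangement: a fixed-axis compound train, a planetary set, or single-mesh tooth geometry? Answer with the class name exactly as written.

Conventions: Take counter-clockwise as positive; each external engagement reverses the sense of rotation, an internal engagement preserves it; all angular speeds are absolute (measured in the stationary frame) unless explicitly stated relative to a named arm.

planetary set

topology: planetary set — G1 15T / G2 21T / G3 57T, arm = carrier (Willis)
classification: planetary set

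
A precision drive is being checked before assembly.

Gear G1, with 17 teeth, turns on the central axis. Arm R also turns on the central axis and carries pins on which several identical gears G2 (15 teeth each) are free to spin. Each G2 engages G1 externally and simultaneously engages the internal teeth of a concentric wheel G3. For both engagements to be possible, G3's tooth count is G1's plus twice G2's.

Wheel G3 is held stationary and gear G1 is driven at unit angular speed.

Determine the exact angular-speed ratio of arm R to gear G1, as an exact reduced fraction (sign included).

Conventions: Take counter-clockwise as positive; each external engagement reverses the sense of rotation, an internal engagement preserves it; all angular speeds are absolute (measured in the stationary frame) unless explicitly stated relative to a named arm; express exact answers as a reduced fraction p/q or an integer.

17/64

class = planetary set [G3 = 17+2·15 = 47; Willis about the carrier]
ring teeth: 17 + 2·15 = 47
17(ω_sun−ω_arm) = −47(ω_ring−ω_arm),  ω_ring = 0, ω_sun = 1
17(1−ω_arm) = −47(0−ω_arm)  ⇒  64·ω_arm = 17  ⇒  ω_arm = 17/64
ω_out/ω_in = 17/64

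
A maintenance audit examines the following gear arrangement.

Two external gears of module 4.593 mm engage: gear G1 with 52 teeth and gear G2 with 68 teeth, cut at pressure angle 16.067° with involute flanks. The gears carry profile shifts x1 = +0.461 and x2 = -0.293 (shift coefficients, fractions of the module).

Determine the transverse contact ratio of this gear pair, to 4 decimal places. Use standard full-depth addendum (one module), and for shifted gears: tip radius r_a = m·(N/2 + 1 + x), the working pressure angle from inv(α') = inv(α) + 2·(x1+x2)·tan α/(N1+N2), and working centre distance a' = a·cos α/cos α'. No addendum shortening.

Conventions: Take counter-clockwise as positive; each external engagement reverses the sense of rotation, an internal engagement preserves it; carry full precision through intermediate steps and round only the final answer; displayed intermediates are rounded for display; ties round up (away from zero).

single-mesh involute tooth geometry (52T engaging 68T at module 4.593)
base radii: r_b1 = 114.753380, r_b2 = 150.062112
tip radii: r_a1 = 126.128373, r_a2 = 159.409251
inv(α') = inv(16.067°) + 2·(+0.461-0.293)·tan α/(52+68) = 0.00839571  ⇒  α' = 16.60478°
a' = a·cos α / cos α' = 275.5800·cos 16.067°/cos 16.60478° = 276.339187
action lengths: √(r_a1²−r_b1²) = 52.345280, √(r_a2²−r_b2²) = 53.783565
base pitch p_b = π·m·cos α = 13.865707
CR = (52.345280 + 53.783565 − 276.339187·sin 16.60478°)/13.865707 = 1.958779
contact ratio ≈ 1.9588

1.9588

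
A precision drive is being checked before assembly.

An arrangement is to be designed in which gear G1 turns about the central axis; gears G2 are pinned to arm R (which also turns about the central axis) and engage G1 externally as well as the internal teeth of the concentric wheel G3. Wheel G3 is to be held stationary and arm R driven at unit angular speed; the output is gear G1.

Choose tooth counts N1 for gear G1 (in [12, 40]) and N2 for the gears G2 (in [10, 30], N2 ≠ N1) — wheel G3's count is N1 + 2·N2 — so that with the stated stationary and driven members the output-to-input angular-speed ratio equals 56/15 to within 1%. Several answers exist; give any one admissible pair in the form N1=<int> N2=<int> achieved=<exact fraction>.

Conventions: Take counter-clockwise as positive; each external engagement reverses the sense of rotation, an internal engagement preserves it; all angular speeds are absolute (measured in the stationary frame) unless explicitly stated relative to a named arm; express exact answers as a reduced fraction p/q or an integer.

N1=15 N2=13 achieved=56/15

class = planetary set [ratio 56/15 wanted; Willis about the carrier]
Willis with ω_ring = 0: ω_sun/ω_arm = (N1+N3)/N1; set equal to 56/15  ⇒  N3/N1 = 56/15 − 1 = 41/15
N3 = N1 + 2·N2  ⇒  N2/N1 = (N3/N1 − 1)/2 = (41/15 − 1)/2 = 13/15
smallest multiple with N1 ≥ 12 and N2 ≥ 10: k = 1  ⇒  N1 = 1·15 = 15, N2 = 1·13 = 13 (N1 ≤ 40, N2 ≤ 30, N2 ≠ N1 ✓), N3 = 15 + 2·13 = 41
check: (N1+N3)/N1 with N1 = 15, N3 = 41 gives 56/15; |achieved − target| = 0 ≤ 14/375 ✓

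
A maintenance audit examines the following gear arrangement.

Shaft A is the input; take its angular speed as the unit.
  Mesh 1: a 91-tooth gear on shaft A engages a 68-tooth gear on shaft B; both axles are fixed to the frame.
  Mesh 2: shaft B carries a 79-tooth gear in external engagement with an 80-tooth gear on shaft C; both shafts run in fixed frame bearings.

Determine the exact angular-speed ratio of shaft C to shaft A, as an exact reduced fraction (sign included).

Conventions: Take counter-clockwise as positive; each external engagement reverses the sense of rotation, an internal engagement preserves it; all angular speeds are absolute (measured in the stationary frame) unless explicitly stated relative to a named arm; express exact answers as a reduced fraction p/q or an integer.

class = fixed-axis compound train [2 meshes; 2 ratios multiply, 2 sense flips]
mesh 1 [91T→68T]: running ratio 91/68, sense −
mesh 2 [79T→80T]: running ratio 7189/5440, sense +
ω_out/ω_in = 7189/5440

7189/5440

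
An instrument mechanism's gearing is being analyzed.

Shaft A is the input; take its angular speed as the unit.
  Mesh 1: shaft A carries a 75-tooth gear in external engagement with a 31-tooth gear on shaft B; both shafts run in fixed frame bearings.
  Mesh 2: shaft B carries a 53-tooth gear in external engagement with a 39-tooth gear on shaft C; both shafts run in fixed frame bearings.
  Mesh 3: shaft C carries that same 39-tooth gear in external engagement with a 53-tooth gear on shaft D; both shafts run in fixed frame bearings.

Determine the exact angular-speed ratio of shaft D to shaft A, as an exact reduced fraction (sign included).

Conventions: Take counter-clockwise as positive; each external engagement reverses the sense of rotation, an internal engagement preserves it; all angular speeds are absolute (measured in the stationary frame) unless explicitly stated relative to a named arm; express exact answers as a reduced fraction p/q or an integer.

class = fixed-axis compound train [3 meshes; 3 ratios multiply, 3 sense flips]
mesh 1 [75T→31T]: running ratio 75/31, sense −
mesh 2 [53T→39T]: running ratio 1325/403, sense +
mesh 3 [39T→53T]: running ratio 75/31, sense −
ω_out/ω_in = -75/31

-75/31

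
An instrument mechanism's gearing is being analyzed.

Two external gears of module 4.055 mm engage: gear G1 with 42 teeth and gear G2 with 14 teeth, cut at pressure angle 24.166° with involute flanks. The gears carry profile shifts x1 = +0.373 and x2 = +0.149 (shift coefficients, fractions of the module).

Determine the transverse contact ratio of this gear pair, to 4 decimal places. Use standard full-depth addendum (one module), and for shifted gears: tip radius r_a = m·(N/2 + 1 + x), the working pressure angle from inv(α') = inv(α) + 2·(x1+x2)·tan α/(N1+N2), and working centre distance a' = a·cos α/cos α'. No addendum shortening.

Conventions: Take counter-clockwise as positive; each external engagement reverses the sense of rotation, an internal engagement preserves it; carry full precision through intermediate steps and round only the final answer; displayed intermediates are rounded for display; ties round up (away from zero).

topology: single-mesh involute geometry — m = 4.055, 42T/14T pair
base radii: r_b1 = 77.692289, r_b2 = 25.897430
tip radii: r_a1 = 90.722515, r_a2 = 33.044195
inv(α') = inv(24.166°) + 2·(+0.373+0.149)·tan α/(42+14) = 0.03529361  ⇒  α' = 26.31979°
a' = a·cos α / cos α' = 113.5400·cos 24.166°/cos 26.31979° = 115.570525
action lengths: √(r_a1²−r_b1²) = 46.845309, √(r_a2²−r_b2²) = 20.524180
base pitch p_b = π·m·cos α = 11.622739
CR = (46.845309 + 20.524180 − 115.570525·sin 26.31979°)/11.622739 = 1.387603
contact ratio ≈ 1.3876

1.3876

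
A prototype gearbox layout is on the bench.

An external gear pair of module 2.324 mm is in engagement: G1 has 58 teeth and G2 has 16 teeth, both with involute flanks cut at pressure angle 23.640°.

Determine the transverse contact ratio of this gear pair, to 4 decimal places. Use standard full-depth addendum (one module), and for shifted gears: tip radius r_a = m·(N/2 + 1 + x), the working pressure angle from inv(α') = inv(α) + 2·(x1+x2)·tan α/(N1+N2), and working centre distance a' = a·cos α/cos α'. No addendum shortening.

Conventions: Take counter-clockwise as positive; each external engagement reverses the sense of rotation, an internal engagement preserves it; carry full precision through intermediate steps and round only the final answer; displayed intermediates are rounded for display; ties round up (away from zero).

1.5024

single-mesh involute tooth geometry (58T engaging 16T at module 2.324)
base radii: r_b1 = 61.740331, r_b2 = 17.031815
tip radii: r_a1 = 69.720000, r_a2 = 20.916000
no profile shift: α' = α, a' = a
action lengths: √(r_a1²−r_b1²) = 32.388424, √(r_a2²−r_b2²) = 12.140689
base pitch p_b = π·m·cos α = 6.688378
CR = (32.388424 + 12.140689 − 85.988000·sin 23.64000°)/6.688378 = 1.502442
contact ratio ≈ 1.5024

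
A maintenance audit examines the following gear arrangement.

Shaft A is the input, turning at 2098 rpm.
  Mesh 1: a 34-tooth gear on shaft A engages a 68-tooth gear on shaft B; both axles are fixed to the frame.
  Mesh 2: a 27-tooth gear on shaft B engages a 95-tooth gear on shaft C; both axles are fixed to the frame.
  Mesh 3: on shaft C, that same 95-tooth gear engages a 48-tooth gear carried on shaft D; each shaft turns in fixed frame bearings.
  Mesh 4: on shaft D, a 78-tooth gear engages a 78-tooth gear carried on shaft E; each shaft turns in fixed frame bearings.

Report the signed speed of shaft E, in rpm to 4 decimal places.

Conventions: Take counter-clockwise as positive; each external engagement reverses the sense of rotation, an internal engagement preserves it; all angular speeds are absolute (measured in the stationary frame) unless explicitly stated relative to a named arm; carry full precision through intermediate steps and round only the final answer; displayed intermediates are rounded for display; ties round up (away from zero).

recognized (5 fixed axles, 4 meshes): fixed-axis compound train
mesh 1 [34T→68T]: ω = 2098.0000×34/68 = 1049.0000 rpm, sense flips to −
mesh 2 [27T→95T]: ω = 1049.0000×27/95 = 298.1368 rpm, sense flips to +
mesh 3 [95T→48T]: ω = 298.1368×95/48 = 590.0625 rpm, sense flips to −
mesh 4 [78T→78T]: ω = 590.0625×78/78 = 590.0625 rpm, sense flips to +
signed output speed = +590.0625 rpm

+590.0625 rpm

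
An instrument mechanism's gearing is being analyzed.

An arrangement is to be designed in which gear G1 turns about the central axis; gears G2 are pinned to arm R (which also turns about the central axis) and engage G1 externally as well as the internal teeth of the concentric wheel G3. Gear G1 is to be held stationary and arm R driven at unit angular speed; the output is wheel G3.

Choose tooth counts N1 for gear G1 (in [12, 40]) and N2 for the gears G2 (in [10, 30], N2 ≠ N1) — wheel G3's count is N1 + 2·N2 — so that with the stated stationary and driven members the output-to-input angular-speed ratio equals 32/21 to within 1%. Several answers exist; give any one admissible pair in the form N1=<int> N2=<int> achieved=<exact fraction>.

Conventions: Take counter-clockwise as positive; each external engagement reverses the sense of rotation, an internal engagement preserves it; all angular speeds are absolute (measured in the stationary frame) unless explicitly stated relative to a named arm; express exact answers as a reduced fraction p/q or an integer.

N1=22 N2=10 achieved=32/21

class = planetary set [ratio 32/21 wanted; Willis about the carrier]
Willis with ω_sun = 0: ω_ring/ω_arm = (N1+N3)/N3; set equal to 32/21  ⇒  N3/N1 = 1/(32/21 − 1) = 21/11
N3 = N1 + 2·N2  ⇒  N2/N1 = (N3/N1 − 1)/2 = (21/11 − 1)/2 = 5/11
smallest multiple with N1 ≥ 12 and N2 ≥ 10: k = 2  ⇒  N1 = 2·11 = 22, N2 = 2·5 = 10 (N1 ≤ 40, N2 ≤ 30, N2 ≠ N1 ✓), N3 = 22 + 2·10 = 42
check: (N1+N3)/N3 with N1 = 22, N3 = 42 gives 32/21; |achieved − target| = 0 ≤ 8/525 ✓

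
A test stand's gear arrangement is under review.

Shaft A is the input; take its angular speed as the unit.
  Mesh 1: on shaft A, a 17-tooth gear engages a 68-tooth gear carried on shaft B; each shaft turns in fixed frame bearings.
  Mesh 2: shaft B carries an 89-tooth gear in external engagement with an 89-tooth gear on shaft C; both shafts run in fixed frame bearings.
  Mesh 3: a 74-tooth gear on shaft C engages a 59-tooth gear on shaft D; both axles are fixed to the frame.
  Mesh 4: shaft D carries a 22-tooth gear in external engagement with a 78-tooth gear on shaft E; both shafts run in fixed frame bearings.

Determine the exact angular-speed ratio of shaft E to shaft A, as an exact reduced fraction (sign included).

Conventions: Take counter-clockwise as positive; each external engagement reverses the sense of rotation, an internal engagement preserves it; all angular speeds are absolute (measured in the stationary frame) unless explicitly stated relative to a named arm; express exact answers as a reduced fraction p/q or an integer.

class = fixed-axis compound train [4 meshes; 4 ratios multiply, 4 sense flips]
mesh 1 [17T→68T]: running ratio 1/4, sense −
mesh 2 [89T→89T]: running ratio 1/4, sense +
mesh 3 [74T→59T]: running ratio 37/118, sense −
mesh 4 [22T→78T]: running ratio 407/4602, sense +
ω_out/ω_in = 407/4602

407/4602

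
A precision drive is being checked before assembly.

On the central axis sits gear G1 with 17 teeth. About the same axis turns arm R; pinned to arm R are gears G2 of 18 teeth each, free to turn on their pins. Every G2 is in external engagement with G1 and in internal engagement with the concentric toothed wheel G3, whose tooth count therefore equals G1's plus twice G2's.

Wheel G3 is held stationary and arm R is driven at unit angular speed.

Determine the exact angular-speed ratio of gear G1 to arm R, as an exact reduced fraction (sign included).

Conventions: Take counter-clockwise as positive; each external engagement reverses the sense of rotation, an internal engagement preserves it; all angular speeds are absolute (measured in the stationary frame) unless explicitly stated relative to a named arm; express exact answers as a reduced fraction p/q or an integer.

topology: planetary set — G1 17T / G2 18T / G3 53T, arm = carrier (Willis)
ring teeth: 17 + 2·18 = 53
17(ω_sun−ω_arm) = −53(ω_ring−ω_arm),  ω_ring = 0, ω_arm = 1
ω_sun = 1 − (53/17)(0−1) = 70/17
ω_out/ω_in = 70/17

70/17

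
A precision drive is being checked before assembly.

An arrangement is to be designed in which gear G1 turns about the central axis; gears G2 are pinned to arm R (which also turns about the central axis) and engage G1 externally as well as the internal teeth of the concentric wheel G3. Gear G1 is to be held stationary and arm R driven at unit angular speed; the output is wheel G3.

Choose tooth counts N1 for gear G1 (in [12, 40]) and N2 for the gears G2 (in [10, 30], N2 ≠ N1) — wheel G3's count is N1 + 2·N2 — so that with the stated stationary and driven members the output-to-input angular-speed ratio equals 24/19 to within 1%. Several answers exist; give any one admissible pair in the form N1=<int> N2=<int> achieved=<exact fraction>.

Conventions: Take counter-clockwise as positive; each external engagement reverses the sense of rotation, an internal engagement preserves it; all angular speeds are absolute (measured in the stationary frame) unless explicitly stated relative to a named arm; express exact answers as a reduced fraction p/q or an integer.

planetary set to be sized for 24/19 (Willis relation)
Willis with ω_sun = 0: ω_ring/ω_arm = (N1+N3)/N3; set equal to 24/19  ⇒  N3/N1 = 1/(24/19 − 1) = 19/5
N3 = N1 + 2·N2  ⇒  N2/N1 = (N3/N1 − 1)/2 = (19/5 − 1)/2 = 7/5
smallest multiple with N1 ≥ 12 and N2 ≥ 10: k = 3  ⇒  N1 = 3·5 = 15, N2 = 3·7 = 21 (N1 ≤ 40, N2 ≤ 30, N2 ≠ N1 ✓), N3 = 15 + 2·21 = 57
check: (N1+N3)/N3 with N1 = 15, N3 = 57 gives 24/19; |achieved − target| = 0 ≤ 6/475 ✓

N1=15 N2=21 achieved=24/19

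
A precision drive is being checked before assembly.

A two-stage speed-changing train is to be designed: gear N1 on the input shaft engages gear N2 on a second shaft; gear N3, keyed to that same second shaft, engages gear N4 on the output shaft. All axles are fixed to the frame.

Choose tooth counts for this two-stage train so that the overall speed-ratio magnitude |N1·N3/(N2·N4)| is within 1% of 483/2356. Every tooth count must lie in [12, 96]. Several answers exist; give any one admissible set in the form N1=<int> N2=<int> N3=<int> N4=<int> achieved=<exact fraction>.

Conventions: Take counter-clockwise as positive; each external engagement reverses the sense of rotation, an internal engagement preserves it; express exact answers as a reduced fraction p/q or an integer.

design class (target 483/2356): fixed-axis compound train
target = 483/2356 in lowest terms: an exact hit needs N1·N3 = k·483 and N2·N4 = k·2356 for one integer k, every count in [12, 96]; additionally prefer no 1:1 stage (N1 ≠ N2, N3 ≠ N4)
k = 1: N1·N3 = 483 = 21·23, N2·N4 = 2356 = 31·76
achieved = 21·23/(31·76) = 483/2356; |achieved − target| = 0 ≤ 483/235600 ✓

N1=21 N2=31 N3=23 N4=76 achieved=483/2356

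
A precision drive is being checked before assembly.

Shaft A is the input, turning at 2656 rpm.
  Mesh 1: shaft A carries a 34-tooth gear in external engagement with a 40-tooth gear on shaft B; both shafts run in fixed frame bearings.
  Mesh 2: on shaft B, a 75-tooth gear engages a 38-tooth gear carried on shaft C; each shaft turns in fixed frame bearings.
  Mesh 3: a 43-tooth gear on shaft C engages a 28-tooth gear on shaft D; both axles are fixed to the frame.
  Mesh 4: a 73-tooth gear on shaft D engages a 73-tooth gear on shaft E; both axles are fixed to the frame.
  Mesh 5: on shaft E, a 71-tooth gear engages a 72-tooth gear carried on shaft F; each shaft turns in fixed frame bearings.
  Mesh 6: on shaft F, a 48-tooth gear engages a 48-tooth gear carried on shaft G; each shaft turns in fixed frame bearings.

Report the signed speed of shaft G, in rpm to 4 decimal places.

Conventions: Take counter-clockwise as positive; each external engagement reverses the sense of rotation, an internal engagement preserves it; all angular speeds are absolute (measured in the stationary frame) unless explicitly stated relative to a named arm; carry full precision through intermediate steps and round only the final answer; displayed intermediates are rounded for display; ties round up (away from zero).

+6747.7804 rpm

topology: fixed-axis compound train — 6 meshes, A→G
mesh 1 [34T→40T]: ω = 2656.0000×34/40 = 2257.6000 rpm, sense flips to −
mesh 2 [75T→38T]: ω = 2257.6000×75/38 = 4455.7895 rpm, sense flips to +
mesh 3 [43T→28T]: ω = 4455.7895×43/28 = 6842.8195 rpm, sense flips to −
mesh 4 [73T→73T]: ω = 6842.8195×73/73 = 6842.8195 rpm, sense flips to +
mesh 5 [71T→72T]: ω = 6842.8195×71/72 = 6747.7804 rpm, sense flips to −
mesh 6 [48T→48T]: ω = 6747.7804×48/48 = 6747.7804 rpm, sense flips to +
signed output speed = +6747.7804 rpm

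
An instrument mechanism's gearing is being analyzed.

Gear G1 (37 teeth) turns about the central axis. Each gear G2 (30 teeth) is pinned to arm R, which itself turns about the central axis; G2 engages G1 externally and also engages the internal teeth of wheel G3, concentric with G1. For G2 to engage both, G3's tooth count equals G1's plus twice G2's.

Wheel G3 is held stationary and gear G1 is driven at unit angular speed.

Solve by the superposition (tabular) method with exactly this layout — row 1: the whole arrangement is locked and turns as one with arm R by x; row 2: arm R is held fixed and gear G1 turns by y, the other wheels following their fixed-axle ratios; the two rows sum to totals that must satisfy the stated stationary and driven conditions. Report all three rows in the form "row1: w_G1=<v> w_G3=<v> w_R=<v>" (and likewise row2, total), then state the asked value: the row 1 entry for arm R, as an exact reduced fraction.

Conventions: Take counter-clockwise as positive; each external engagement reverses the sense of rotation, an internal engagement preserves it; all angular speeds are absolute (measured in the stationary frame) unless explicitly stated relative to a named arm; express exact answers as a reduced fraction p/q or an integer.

row1: w_G1=37/134 w_G3=37/134 w_R=37/134
row2: w_G1=97/134 w_G3=-37/134 w_R=0
total: w_G1=1 w_G3=0 w_R=37/134
asked value: 37/134

planetary set (37T centre, 30T on arm, 97T internal) — Willis relation
row 1 (train locked, turned with arm): all members turn x
row 2 (arm held, sun turns y): ω_ring = −(37/97)·y, ω_arm = 0
boundary: total ω_ring = x − (37/97)·y = 0 and total ω_sun = x + y = 1  ⇒  y = 97/134, x = 37/134
row 2 ring = −(37/97)·97/134 = -37/134
totals (row 1 + row 2): sun 37/134 + 97/134 = 1, ring 37/134 + (-37/134) = 0, arm 37/134 + 0 = 37/134
asked cell (row1, arm) = 37/134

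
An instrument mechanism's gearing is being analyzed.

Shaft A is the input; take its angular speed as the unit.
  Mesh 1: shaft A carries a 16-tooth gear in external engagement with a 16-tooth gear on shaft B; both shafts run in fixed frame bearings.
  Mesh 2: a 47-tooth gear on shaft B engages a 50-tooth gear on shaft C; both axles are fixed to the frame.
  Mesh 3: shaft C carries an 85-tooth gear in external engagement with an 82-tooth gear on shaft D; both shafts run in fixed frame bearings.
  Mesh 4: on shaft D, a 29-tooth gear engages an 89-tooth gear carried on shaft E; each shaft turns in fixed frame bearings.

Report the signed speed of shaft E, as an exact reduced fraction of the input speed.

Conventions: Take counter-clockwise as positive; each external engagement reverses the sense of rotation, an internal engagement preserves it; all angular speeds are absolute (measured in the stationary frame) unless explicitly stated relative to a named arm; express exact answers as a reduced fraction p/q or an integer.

4-mesh fixed-axis compound train (all bearings frame-fixed)
mesh 1 [16T→16T]: |ω|/ω_in = 1×16/16 = 1, sense flips to −
mesh 2 [47T→50T]: |ω|/ω_in = 1×47/50 = 47/50, sense flips to +
mesh 3 [85T→82T]: |ω|/ω_in = (47/50)×85/82 = 799/820, sense flips to −
mesh 4 [29T→89T]: |ω|/ω_in = (799/820)×29/89 = 23171/72980, sense flips to +
signed output speed (× input speed) = 23171/72980

23171/72980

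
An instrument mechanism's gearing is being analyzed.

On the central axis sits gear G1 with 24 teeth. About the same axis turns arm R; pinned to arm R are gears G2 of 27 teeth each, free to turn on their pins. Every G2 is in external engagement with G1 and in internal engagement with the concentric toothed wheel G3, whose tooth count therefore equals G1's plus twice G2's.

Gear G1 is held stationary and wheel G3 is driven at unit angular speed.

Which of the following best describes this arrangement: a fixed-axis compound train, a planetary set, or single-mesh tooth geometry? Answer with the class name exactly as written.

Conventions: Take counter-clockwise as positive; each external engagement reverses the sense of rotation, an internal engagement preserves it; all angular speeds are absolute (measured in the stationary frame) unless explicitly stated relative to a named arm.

planetary set

class = planetary set [G3 = 24+2·27 = 78; Willis about the carrier]
classification: planetary set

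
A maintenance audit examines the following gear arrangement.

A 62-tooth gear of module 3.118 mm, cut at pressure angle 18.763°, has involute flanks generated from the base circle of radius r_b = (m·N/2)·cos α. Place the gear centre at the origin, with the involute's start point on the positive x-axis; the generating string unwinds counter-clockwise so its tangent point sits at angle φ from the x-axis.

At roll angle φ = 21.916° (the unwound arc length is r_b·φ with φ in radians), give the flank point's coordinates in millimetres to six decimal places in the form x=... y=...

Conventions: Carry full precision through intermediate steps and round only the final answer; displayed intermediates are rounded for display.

topology: single-mesh involute geometry — m = 3.118, N = 62
pitch radius r_p = m·N/2 = 3.118·62/2 = 96.658000
base radius r_b = r_p·cos α = 96.658000·cos 18.763° = 91.521321
roll angle φ = 21.916° = 0.38250636 rad
x = r_b·(cos φ + φ·sin φ) = 97.973698
y = r_b·(sin φ − φ·cos φ) = 1.682478

x=97.973698 y=1.682478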